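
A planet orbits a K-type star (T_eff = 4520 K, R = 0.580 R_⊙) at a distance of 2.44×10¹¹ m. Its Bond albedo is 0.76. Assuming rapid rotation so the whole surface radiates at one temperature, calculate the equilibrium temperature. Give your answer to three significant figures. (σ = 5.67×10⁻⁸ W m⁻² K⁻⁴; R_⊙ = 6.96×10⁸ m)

T_eq ≈ 91.0 K

R_⋆ = 0.580 × 6.96×10⁸ = 4.04×10⁸ m.
L = 4πR_⋆²σT_⋆⁴ = 4π(4.04×10⁸)² × 5.67×10⁻⁸ × (4520)⁴ = 4.85×10²⁵ W.
S = L/(4πd²) = 64.8 W m⁻².
Energy balance: absorbed = emitted ⇒ πR²·S(1−A) = 4πR²·σT_eq⁴, so T_eq⁴ = S(1−A)/(4σ).
T_eq = [64.8 × 0.24 / (4 × 5.67×10⁻⁸)]^(1/4) = (6.85×10⁷)^(1/4) = 91.0 K.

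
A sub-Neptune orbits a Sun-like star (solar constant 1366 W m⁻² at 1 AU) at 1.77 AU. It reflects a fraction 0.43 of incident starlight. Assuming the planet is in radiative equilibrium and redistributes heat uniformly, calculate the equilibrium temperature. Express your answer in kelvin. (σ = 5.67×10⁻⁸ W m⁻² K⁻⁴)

T_eq ≈ 182 K

Flux at 1.77 AU: S = 1366/1.77² = 436 W m⁻².
Energy balance: absorbed = emitted ⇒ πR²·S(1−A) = 4πR²·σT_eq⁴, so T_eq⁴ = S(1−A)/(4σ).
T_eq = [436 × 0.57 / (4 × 5.67×10⁻⁸)]^(1/4) = (1.10×10⁹)^(1/4) = 182 K.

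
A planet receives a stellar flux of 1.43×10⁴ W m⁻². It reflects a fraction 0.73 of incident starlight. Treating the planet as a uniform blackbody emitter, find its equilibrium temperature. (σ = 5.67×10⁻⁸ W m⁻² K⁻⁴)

Energy balance: absorbed = emitted ⇒ πR²·S(1−A) = 4πR²·σT_eq⁴, so T_eq⁴ = S(1−A)/(4σ).
T_eq = [1.43×10⁴ × 0.27 / (4 × 5.67×10⁻⁸)]^(1/4) = (1.70×10¹⁰)^(1/4) = 361 K.

T_eq ≈ 361 K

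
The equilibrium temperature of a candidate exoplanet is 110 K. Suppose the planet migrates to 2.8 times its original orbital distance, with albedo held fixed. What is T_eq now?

T_eq ∝ L^(1/4) · d^(−1/2).
T′ = 110 / 2.8^(1/2) = 65.7 K.

T_eq ≈ 65.7 K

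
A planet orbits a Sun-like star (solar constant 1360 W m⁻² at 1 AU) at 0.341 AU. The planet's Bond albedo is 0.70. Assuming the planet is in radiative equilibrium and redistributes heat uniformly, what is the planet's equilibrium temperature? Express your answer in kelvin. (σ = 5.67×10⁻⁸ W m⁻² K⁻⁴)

Flux at 0.341 AU: S = 1360/0.341² = 1.17×10⁴ W m⁻².
Energy balance: absorbed = emitted ⇒ πR²·S(1−A) = 4πR²·σT_eq⁴, so T_eq⁴ = S(1−A)/(4σ).
T_eq = [1.17×10⁴ × 0.30 / (4 × 5.67×10⁻⁸)]^(1/4) = (1.55×10¹⁰)^(1/4) = 353 K.

T_eq ≈ 353 K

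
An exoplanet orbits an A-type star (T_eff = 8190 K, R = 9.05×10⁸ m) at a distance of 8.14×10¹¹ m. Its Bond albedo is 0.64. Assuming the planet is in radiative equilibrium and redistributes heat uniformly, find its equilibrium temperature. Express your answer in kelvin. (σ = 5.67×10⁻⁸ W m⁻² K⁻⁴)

L = 4πR_⋆²σT_⋆⁴ = 4π(9.05×10⁸)² × 5.67×10⁻⁸ × (8190)⁴ = 2.63×10²⁷ W.
S = L/(4πd²) = 315 W m⁻².
Energy balance: absorbed = emitted ⇒ πR²·S(1−A) = 4πR²·σT_eq⁴, so T_eq⁴ = S(1−A)/(4σ).
T_eq = [315 × 0.36 / (4 × 5.67×10⁻⁸)]^(1/4) = (5.01×10⁸)^(1/4) = 150 K.

T_eq ≈ 150 K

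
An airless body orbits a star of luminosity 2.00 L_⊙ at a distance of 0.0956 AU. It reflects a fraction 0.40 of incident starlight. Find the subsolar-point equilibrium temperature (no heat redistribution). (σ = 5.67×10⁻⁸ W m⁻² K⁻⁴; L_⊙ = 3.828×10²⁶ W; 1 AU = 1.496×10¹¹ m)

T_ss ≈ 1330 K

d = 0.0956 AU = 1.43×10¹⁰ m.
L = 2.00 × 3.828×10²⁶ = 7.66×10²⁶ W.
Flux: S = L/(4πd²) = 7.66×10²⁶/(4π×(1.43×10¹⁰)²) = 2.98×10⁵ W m⁻².
At the subsolar point the surface absorbs S(1−A) and emits σT⁴ per unit area — no factor of 4, since only the local patch is in balance.
T = [2.98×10⁵ × 0.60 / 5.67×10⁻⁸]^(1/4) = (3.15×10¹²)^(1/4) = 1330 K.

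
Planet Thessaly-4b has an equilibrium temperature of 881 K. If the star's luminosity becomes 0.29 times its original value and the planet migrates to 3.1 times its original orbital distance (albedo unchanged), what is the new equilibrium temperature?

T_eq ∝ L^(1/4) · d^(−1/2).
T′ = 881 × 0.29^(1/4) / 3.1^(1/2) = 367 K.

T_eq ≈ 367 K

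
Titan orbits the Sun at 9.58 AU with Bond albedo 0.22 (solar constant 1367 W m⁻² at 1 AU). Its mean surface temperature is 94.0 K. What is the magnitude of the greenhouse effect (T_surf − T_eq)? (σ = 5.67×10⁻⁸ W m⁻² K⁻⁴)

S = 1367/9.58² = 14.89 W m⁻².
T_eq = [S(1−A)/(4σ)]^(1/4) = [14.89×0.78/(4×5.67×10⁻⁸)]^(1/4) = 84.6 K.
ΔT = T_surf − T_eq = 94 − 84.6.

ΔT ≈ 9.4 K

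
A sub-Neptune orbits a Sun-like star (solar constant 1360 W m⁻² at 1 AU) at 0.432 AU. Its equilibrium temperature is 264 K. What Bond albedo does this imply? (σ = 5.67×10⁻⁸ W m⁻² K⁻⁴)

Flux at 0.432 AU: S = 1360/0.432² = 7290 W m⁻².
From T_eq⁴ = S(1−A)/(4σ): 1−A = 4σT_eq⁴/S.
1−A = 4 × 5.67×10⁻⁸ × (264)⁴ / 7290 = 0.151.

A ≈ 0.85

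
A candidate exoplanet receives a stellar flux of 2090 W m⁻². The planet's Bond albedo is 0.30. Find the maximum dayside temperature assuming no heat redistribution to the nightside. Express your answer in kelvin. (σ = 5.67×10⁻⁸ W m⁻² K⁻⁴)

With no redistribution each surface element balances locally: S(1−A) = σT⁴.
T = [2090 × 0.70 / 5.67×10⁻⁸]^(1/4) = (2.58×10¹⁰)^(1/4) = 401 K.

T_ss ≈ 401 K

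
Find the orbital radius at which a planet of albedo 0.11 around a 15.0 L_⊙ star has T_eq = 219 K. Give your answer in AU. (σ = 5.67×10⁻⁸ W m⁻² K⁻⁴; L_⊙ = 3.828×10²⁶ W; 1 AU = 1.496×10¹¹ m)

d ≈ 5.90 AU

L = 15.0 × 3.828×10²⁶ = 5.74×10²⁷ W.
From T_eq⁴ = L(1−A)/(16πσd²): d = √[L(1−A)/(16πσT_eq⁴)].
d = √[5.74×10²⁷ × 0.89 / (16π × 5.67×10⁻⁸ × (219)⁴)] = 8.83×10¹¹ m = 5.90 AU.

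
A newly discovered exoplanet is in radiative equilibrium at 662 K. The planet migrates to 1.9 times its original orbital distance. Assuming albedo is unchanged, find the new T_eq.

T_eq ∝ L^(1/4) · d^(−1/2).
T′ = 662 / 1.9^(1/2) = 480 K.

T_eq ≈ 480 K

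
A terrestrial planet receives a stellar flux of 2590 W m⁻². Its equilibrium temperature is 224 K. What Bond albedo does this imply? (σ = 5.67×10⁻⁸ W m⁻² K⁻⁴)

A ≈ 0.78

From T_eq⁴ = S(1−A)/(4σ): 1−A = 4σT_eq⁴/S.
1−A = 4 × 5.67×10⁻⁸ × (224)⁴ / 2590 = 0.220.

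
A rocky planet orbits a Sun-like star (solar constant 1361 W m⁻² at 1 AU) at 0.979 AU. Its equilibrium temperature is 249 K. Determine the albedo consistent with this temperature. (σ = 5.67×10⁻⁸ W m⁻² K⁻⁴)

A ≈ 0.39

Flux at 0.979 AU: S = 1361/0.979² = 1420 W m⁻².
From T_eq⁴ = S(1−A)/(4σ): 1−A = 4σT_eq⁴/S.
1−A = 4 × 5.67×10⁻⁸ × (249)⁴ / 1420 = 0.614.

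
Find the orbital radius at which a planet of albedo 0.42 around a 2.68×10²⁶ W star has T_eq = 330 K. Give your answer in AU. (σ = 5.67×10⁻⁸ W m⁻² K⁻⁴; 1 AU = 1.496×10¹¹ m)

d ≈ 0.453 AU

From T_eq⁴ = L(1−A)/(16πσd²): d = √[L(1−A)/(16πσT_eq⁴)].
d = √[2.68×10²⁶ × 0.58 / (16π × 5.67×10⁻⁸ × (330)⁴)] = 6.78×10¹⁰ m = 0.453 AU.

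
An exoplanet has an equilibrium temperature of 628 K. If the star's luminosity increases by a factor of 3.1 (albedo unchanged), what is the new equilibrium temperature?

T_eq ≈ 833 K

T_eq ∝ L^(1/4) · d^(−1/2).
T′ = 628 × 3.1^(1/4) = 833 K.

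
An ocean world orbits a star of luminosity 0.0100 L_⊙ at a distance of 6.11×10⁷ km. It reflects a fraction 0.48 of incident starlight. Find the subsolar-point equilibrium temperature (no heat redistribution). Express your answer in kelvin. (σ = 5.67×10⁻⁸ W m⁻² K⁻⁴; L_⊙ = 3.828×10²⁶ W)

d = 6.11×10⁷ km = 6.11×10¹⁰ m.
L = 0.0100 × 3.828×10²⁶ = 3.83×10²⁴ W.
Flux: S = L/(4πd²) = 3.83×10²⁴/(4π×(6.11×10¹⁰)²) = 81.6 W m⁻².
At the subsolar point the surface absorbs S(1−A) and emits σT⁴ per unit area — no factor of 4, since only the local patch is in balance.
T = [81.6 × 0.52 / 5.67×10⁻⁸]^(1/4) = (7.48×10⁸)^(1/4) = 165 K.

T_ss ≈ 165 K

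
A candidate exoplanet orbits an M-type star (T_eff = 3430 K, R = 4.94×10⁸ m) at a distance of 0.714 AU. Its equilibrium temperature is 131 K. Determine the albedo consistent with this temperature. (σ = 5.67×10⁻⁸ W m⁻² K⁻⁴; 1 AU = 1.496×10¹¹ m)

d = 0.714 AU = 1.07×10¹¹ m.
L = 4πR_⋆²σT_⋆⁴ = 4π(4.94×10⁸)² × 5.67×10⁻⁸ × (3430)⁴ = 2.41×10²⁵ W.
S = L/(4πd²) = 168 W m⁻².
From T_eq⁴ = S(1−A)/(4σ): 1−A = 4σT_eq⁴/S.
1−A = 4 × 5.67×10⁻⁸ × (131)⁴ / 168 = 0.398.

A ≈ 0.60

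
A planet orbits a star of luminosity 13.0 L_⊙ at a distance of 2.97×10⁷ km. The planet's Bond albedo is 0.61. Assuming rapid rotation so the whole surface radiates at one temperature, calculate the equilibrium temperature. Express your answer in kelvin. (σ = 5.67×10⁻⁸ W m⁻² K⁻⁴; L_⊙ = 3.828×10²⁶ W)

T_eq ≈ 937 K

d = 2.97×10⁷ km = 2.97×10¹⁰ m.
L = 13.0 × 3.828×10²⁶ = 4.98×10²⁷ W.
Flux: S = L/(4πd²) = 4.98×10²⁷/(4π×(2.97×10¹⁰)²) = 4.49×10⁵ W m⁻².
Energy balance: absorbed = emitted ⇒ πR²·S(1−A) = 4πR²·σT_eq⁴, so T_eq⁴ = S(1−A)/(4σ).
T_eq = [4.49×10⁵ × 0.39 / (4 × 5.67×10⁻⁸)]^(1/4) = (7.72×10¹¹)^(1/4) = 937 K.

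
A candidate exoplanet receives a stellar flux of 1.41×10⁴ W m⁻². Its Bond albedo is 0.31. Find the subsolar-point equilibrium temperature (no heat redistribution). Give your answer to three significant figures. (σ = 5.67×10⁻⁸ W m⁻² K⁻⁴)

T_ss ≈ 644 K

At the subsolar point the surface absorbs S(1−A) and emits σT⁴ per unit area — no factor of 4, since only the local patch is in balance.
T = [1.41×10⁴ × 0.69 / 5.67×10⁻⁸]^(1/4) = (1.72×10¹¹)^(1/4) = 644 K.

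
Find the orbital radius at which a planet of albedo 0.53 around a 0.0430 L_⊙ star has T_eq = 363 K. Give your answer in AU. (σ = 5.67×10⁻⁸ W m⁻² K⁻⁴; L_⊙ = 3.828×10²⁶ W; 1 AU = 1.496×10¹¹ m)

d ≈ 0.0836 AU

L = 0.0430 × 3.828×10²⁶ = 1.65×10²⁵ W.
From T_eq⁴ = L(1−A)/(16πσd²): d = √[L(1−A)/(16πσT_eq⁴)].
d = √[1.65×10²⁵ × 0.47 / (16π × 5.67×10⁻⁸ × (363)⁴)] = 1.25×10¹⁰ m = 0.0836 AU.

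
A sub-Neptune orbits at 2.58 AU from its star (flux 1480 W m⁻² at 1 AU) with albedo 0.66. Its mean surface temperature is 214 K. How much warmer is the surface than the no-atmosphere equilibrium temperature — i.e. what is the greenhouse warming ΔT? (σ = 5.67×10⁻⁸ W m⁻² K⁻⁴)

S = 1480/2.58² = 222.3 W m⁻².
T_eq = [S(1−A)/(4σ)]^(1/4) = [222.3×0.34/(4×5.67×10⁻⁸)]^(1/4) = 135.1 K.
ΔT = T_surf − T_eq = 214 − 135.1.

ΔT ≈ 78.9 K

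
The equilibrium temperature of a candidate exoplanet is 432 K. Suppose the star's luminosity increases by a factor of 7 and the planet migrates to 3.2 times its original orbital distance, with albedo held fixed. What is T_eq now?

T_eq ≈ 393 K

T_eq ∝ L^(1/4) · d^(−1/2).
T′ = 432 × 7^(1/4) / 3.2^(1/2) = 393 K.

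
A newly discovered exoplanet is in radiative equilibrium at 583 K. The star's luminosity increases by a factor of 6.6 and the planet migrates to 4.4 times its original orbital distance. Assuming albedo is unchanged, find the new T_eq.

T_eq ∝ L^(1/4) · d^(−1/2).
T′ = 583 × 6.6^(1/4) / 4.4^(1/2) = 445 K.

T_eq ≈ 445 K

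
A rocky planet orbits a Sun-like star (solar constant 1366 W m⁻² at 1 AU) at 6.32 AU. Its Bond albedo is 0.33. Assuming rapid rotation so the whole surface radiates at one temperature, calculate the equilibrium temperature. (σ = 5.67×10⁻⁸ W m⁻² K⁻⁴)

Flux at 6.32 AU: S = 1366/6.32² = 34.2 W m⁻².
Energy balance: absorbed = emitted ⇒ πR²·S(1−A) = 4πR²·σT_eq⁴, so T_eq⁴ = S(1−A)/(4σ).
T_eq = [34.2 × 0.67 / (4 × 5.67×10⁻⁸)]^(1/4) = (1.01×10⁸)^(1/4) = 100 K.

T_eq ≈ 100 K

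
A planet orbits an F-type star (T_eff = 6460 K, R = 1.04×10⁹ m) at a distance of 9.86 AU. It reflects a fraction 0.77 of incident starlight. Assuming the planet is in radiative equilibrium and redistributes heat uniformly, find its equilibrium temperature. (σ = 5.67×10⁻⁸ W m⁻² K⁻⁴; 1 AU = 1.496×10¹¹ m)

T_eq ≈ 84.0 K

d = 9.86 AU = 1.48×10¹² m.
L = 4πR_⋆²σT_⋆⁴ = 4π(1.04×10⁹)² × 5.67×10⁻⁸ × (6460)⁴ = 1.34×10²⁷ W.
S = L/(4πd²) = 49.1 W m⁻².
Energy balance: absorbed = emitted ⇒ πR²·S(1−A) = 4πR²·σT_eq⁴, so T_eq⁴ = S(1−A)/(4σ).
T_eq = [49.1 × 0.23 / (4 × 5.67×10⁻⁸)]^(1/4) = (4.98×10⁷)^(1/4) = 84.0 K.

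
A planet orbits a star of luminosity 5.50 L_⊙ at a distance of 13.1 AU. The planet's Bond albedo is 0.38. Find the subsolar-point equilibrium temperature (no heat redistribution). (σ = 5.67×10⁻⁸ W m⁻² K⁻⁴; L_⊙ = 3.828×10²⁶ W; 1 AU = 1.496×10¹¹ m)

d = 13.1 AU = 1.96×10¹² m.
L = 5.50 × 3.828×10²⁶ = 2.11×10²⁷ W.
Flux: S = L/(4πd²) = 2.11×10²⁷/(4π×(1.96×10¹²)²) = 43.6 W m⁻².
At the subsolar point the surface absorbs S(1−A) and emits σT⁴ per unit area — no factor of 4, since only the local patch is in balance.
T = [43.6 × 0.62 / 5.67×10⁻⁸]^(1/4) = (4.77×10⁸)^(1/4) = 148 K.

T_ss ≈ 148 K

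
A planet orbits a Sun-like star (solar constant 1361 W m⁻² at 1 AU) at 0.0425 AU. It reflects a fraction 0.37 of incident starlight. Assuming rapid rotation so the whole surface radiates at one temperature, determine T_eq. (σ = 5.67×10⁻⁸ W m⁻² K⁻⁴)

T_eq ≈ 1200 K

Flux at 0.0425 AU: S = 1361/0.0425² = 7.53×10⁵ W m⁻².
Energy balance: absorbed = emitted ⇒ πR²·S(1−A) = 4πR²·σT_eq⁴, so T_eq⁴ = S(1−A)/(4σ).
T_eq = [7.53×10⁵ × 0.63 / (4 × 5.67×10⁻⁸)]^(1/4) = (2.09×10¹²)^(1/4) = 1200 K.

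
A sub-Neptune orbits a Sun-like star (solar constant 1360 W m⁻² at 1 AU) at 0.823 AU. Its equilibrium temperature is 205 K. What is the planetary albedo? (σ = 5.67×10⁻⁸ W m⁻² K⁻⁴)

A ≈ 0.80

Flux at 0.823 AU: S = 1360/0.823² = 2010 W m⁻².
From T_eq⁴ = S(1−A)/(4σ): 1−A = 4σT_eq⁴/S.
1−A = 4 × 5.67×10⁻⁸ × (205)⁴ / 2010 = 0.199.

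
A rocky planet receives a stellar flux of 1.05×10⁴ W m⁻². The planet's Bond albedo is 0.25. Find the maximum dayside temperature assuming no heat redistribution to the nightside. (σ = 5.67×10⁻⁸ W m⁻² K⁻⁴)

T_ss ≈ 610 K

With no redistribution each surface element balances locally: S(1−A) = σT⁴.
T = [1.05×10⁴ × 0.75 / 5.67×10⁻⁸]^(1/4) = (1.39×10¹¹)^(1/4) = 610 K.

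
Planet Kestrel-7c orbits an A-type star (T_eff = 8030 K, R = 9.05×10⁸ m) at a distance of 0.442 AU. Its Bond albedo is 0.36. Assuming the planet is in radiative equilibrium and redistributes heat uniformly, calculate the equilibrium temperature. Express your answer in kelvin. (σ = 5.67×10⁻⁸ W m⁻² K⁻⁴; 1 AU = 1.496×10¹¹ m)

T_eq ≈ 594 K

d = 0.442 AU = 6.61×10¹⁰ m.
L = 4πR_⋆²σT_⋆⁴ = 4π(9.05×10⁸)² × 5.67×10⁻⁸ × (8030)⁴ = 2.43×10²⁷ W.
S = L/(4πd²) = 4.42×10⁴ W m⁻².
Energy balance: absorbed = emitted ⇒ πR²·S(1−A) = 4πR²·σT_eq⁴, so T_eq⁴ = S(1−A)/(4σ).
T_eq = [4.42×10⁴ × 0.64 / (4 × 5.67×10⁻⁸)]^(1/4) = (1.25×10¹¹)^(1/4) = 594 K.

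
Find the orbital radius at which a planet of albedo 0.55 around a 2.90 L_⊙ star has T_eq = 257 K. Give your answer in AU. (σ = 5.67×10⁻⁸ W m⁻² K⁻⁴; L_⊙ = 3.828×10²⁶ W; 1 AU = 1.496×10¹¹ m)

L = 2.90 × 3.828×10²⁶ = 1.11×10²⁷ W.
From T_eq⁴ = L(1−A)/(16πσd²): d = √[L(1−A)/(16πσT_eq⁴)].
d = √[1.11×10²⁷ × 0.45 / (16π × 5.67×10⁻⁸ × (257)⁴)] = 2.00×10¹¹ m = 1.34 AU.

d ≈ 1.34 AU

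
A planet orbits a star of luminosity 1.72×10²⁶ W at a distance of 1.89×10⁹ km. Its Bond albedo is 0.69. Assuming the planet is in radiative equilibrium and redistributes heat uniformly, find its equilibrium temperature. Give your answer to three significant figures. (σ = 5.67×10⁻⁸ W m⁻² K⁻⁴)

d = 1.89×10⁹ km = 1.89×10¹² m.
Flux: S = L/(4πd²) = 1.72×10²⁶/(4π×(1.89×10¹²)²) = 3.83 W m⁻².
Energy balance: absorbed = emitted ⇒ πR²·S(1−A) = 4πR²·σT_eq⁴, so T_eq⁴ = S(1−A)/(4σ).
T_eq = [3.83 × 0.31 / (4 × 5.67×10⁻⁸)]^(1/4) = (5.24×10⁶)^(1/4) = 47.8 K.

T_eq ≈ 47.8 K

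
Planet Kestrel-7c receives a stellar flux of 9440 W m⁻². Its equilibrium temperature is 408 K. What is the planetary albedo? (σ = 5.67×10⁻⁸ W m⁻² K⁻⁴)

A ≈ 0.33

From T_eq⁴ = S(1−A)/(4σ): 1−A = 4σT_eq⁴/S.
1−A = 4 × 5.67×10⁻⁸ × (408)⁴ / 9440 = 0.666.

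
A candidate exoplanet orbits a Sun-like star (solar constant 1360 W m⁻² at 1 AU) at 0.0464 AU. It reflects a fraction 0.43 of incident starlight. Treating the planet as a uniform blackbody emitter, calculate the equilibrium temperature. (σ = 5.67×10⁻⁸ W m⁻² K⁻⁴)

Flux at 0.0464 AU: S = 1360/0.0464² = 6.32×10⁵ W m⁻².
Energy balance: absorbed = emitted ⇒ πR²·S(1−A) = 4πR²·σT_eq⁴, so T_eq⁴ = S(1−A)/(4σ).
T_eq = [6.32×10⁵ × 0.57 / (4 × 5.67×10⁻⁸)]^(1/4) = (1.59×10¹²)^(1/4) = 1120 K.

T_eq ≈ 1120 K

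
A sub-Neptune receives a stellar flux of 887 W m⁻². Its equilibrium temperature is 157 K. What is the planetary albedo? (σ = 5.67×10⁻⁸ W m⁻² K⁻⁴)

From T_eq⁴ = S(1−A)/(4σ): 1−A = 4σT_eq⁴/S.
1−A = 4 × 5.67×10⁻⁸ × (157)⁴ / 887 = 0.155.

A ≈ 0.84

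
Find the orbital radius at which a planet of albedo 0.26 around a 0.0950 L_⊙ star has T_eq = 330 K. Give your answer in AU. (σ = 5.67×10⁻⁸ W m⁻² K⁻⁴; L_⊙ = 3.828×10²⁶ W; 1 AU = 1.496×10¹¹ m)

d ≈ 0.189 AU

L = 0.0950 × 3.828×10²⁶ = 3.64×10²⁵ W.
From T_eq⁴ = L(1−A)/(16πσd²): d = √[L(1−A)/(16πσT_eq⁴)].
d = √[3.64×10²⁵ × 0.74 / (16π × 5.67×10⁻⁸ × (330)⁴)] = 2.82×10¹⁰ m = 0.189 AU.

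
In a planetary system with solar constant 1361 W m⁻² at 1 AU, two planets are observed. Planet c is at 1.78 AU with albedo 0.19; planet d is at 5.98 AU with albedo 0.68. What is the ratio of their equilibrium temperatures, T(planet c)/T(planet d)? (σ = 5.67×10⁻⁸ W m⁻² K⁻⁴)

T_eq = [S₀(1−A)/(4σd²)]^(1/4), so T ∝ (1−A)^(1/4) / √d.
T₁ = [1361×0.81/(4×5.67×10⁻⁸×1.78²)]^(1/4) = 197.91 K.
T₂ = [1361×0.32/(4×5.67×10⁻⁸×5.98²)]^(1/4) = 85.60 K.

T₁/T₂ ≈ 2.312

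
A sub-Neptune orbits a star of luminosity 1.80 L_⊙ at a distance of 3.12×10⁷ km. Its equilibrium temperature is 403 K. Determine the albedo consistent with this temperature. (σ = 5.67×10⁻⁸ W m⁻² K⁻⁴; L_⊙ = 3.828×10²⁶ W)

A ≈ 0.89

d = 3.12×10⁷ km = 3.12×10¹⁰ m.
L = 1.80 × 3.828×10²⁶ = 6.89×10²⁶ W.
Flux: S = L/(4πd²) = 6.89×10²⁶/(4π×(3.12×10¹⁰)²) = 5.63×10⁴ W m⁻².
From T_eq⁴ = S(1−A)/(4σ): 1−A = 4σT_eq⁴/S.
1−A = 4 × 5.67×10⁻⁸ × (403)⁴ / 5.63×10⁴ = 0.106.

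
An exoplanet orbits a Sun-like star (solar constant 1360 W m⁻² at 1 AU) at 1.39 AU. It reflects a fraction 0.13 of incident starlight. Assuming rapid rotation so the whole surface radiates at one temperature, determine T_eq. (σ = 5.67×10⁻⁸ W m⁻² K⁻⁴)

T_eq ≈ 228 K

Flux at 1.39 AU: S = 1360/1.39² = 704 W m⁻².
Energy balance: absorbed = emitted ⇒ πR²·S(1−A) = 4πR²·σT_eq⁴, so T_eq⁴ = S(1−A)/(4σ).
T_eq = [704 × 0.87 / (4 × 5.67×10⁻⁸)]^(1/4) = (2.70×10⁹)^(1/4) = 228 K.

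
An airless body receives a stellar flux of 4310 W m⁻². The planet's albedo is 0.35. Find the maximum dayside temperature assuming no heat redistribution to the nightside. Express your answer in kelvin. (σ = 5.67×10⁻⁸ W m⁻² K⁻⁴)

T_ss ≈ 471 K

With no redistribution each surface element balances locally: S(1−A) = σT⁴.
T = [4310 × 0.65 / 5.67×10⁻⁸]^(1/4) = (4.94×10¹⁰)^(1/4) = 471 K.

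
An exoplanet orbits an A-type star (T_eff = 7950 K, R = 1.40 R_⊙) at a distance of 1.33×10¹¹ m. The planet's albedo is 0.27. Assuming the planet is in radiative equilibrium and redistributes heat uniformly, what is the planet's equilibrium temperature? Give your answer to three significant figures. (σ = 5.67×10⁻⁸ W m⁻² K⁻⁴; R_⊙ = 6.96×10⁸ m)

R_⋆ = 1.40 × 6.96×10⁸ = 9.74×10⁸ m.
L = 4πR_⋆²σT_⋆⁴ = 4π(9.74×10⁸)² × 5.67×10⁻⁸ × (7950)⁴ = 2.70×10²⁷ W.
S = L/(4πd²) = 1.22×10⁴ W m⁻².
Energy balance: absorbed = emitted ⇒ πR²·S(1−A) = 4πR²·σT_eq⁴, so T_eq⁴ = S(1−A)/(4σ).
T_eq = [1.22×10⁴ × 0.73 / (4 × 5.67×10⁻⁸)]^(1/4) = (3.91×10¹⁰)^(1/4) = 445 K.

T_eq ≈ 445 K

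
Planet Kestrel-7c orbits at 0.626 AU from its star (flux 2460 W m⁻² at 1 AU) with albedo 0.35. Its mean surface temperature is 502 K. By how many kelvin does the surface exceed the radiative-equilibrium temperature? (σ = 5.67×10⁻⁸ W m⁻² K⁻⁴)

ΔT ≈ 135.8 K

S = 2460/0.626² = 6277 W m⁻².
T_eq = [S(1−A)/(4σ)]^(1/4) = [6277×0.65/(4×5.67×10⁻⁸)]^(1/4) = 366.2 K.
ΔT = T_surf − T_eq = 502 − 366.2.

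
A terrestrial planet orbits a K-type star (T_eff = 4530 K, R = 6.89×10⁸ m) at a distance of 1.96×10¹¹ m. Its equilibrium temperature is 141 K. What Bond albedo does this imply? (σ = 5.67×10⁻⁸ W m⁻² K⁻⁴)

L = 4πR_⋆²σT_⋆⁴ = 4π(6.89×10⁸)² × 5.67×10⁻⁸ × (4530)⁴ = 1.42×10²⁶ W.
S = L/(4πd²) = 295 W m⁻².
From T_eq⁴ = S(1−A)/(4σ): 1−A = 4σT_eq⁴/S.
1−A = 4 × 5.67×10⁻⁸ × (141)⁴ / 295 = 0.304.

A ≈ 0.70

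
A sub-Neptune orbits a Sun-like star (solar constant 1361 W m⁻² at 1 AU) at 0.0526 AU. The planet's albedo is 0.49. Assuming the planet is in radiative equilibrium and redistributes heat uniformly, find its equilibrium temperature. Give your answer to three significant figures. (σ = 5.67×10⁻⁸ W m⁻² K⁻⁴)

Flux at 0.0526 AU: S = 1361/0.0526² = 4.92×10⁵ W m⁻².
Energy balance: absorbed = emitted ⇒ πR²·S(1−A) = 4πR²·σT_eq⁴, so T_eq⁴ = S(1−A)/(4σ).
T_eq = [4.92×10⁵ × 0.51 / (4 × 5.67×10⁻⁸)]^(1/4) = (1.11×10¹²)^(1/4) = 1030 K.

T_eq ≈ 1030 K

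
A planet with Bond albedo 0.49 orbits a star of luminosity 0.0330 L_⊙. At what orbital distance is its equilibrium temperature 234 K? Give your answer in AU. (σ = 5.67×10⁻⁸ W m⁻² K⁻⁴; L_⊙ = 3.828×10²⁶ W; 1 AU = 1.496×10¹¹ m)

L = 0.0330 × 3.828×10²⁶ = 1.26×10²⁵ W.
From T_eq⁴ = L(1−A)/(16πσd²): d = √[L(1−A)/(16πσT_eq⁴)].
d = √[1.26×10²⁵ × 0.51 / (16π × 5.67×10⁻⁸ × (234)⁴)] = 2.75×10¹⁰ m = 0.184 AU.

d ≈ 0.184 AU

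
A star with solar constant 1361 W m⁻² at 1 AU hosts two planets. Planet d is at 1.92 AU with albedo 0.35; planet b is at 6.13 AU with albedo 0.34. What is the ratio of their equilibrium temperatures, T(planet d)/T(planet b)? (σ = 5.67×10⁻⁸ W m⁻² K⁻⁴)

T_eq = [S₀(1−A)/(4σd²)]^(1/4), so T ∝ (1−A)^(1/4) / √d.
T₁ = [1361×0.65/(4×5.67×10⁻⁸×1.92²)]^(1/4) = 180.36 K.
T₂ = [1361×0.66/(4×5.67×10⁻⁸×6.13²)]^(1/4) = 101.32 K.

T₁/T₂ ≈ 1.780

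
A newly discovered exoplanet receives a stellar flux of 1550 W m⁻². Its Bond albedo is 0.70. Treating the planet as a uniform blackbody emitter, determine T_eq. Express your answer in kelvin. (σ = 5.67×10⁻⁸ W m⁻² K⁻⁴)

T_eq ≈ 213 K

Energy balance: absorbed = emitted ⇒ πR²·S(1−A) = 4πR²·σT_eq⁴, so T_eq⁴ = S(1−A)/(4σ).
T_eq = [1550 × 0.30 / (4 × 5.67×10⁻⁸)]^(1/4) = (2.05×10⁹)^(1/4) = 213 K.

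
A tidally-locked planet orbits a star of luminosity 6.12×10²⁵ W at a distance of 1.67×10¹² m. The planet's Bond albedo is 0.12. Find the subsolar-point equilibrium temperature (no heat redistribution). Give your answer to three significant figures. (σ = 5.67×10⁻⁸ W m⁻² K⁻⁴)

Flux: S = L/(4πd²) = 6.12×10²⁵/(4π×(1.67×10¹²)²) = 1.75 W m⁻².
At the subsolar point the surface absorbs S(1−A) and emits σT⁴ per unit area — no factor of 4, since only the local patch is in balance.
T = [1.75 × 0.88 / 5.67×10⁻⁸]^(1/4) = (2.71×10⁷)^(1/4) = 72.2 K.

T_ss ≈ 72.2 K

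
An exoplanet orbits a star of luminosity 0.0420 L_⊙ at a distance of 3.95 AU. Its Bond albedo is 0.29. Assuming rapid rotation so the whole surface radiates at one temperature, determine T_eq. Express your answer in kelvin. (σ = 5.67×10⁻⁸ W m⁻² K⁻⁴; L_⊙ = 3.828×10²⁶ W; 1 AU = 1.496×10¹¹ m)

T_eq ≈ 58.2 K

d = 3.95 AU = 5.91×10¹¹ m.
L = 0.0420 × 3.828×10²⁶ = 1.61×10²⁵ W.
Flux: S = L/(4πd²) = 1.61×10²⁵/(4π×(5.91×10¹¹)²) = 3.66 W m⁻².
Energy balance: absorbed = emitted ⇒ πR²·S(1−A) = 4πR²·σT_eq⁴, so T_eq⁴ = S(1−A)/(4σ).
T_eq = [3.66 × 0.71 / (4 × 5.67×10⁻⁸)]^(1/4) = (1.15×10⁷)^(1/4) = 58.2 K.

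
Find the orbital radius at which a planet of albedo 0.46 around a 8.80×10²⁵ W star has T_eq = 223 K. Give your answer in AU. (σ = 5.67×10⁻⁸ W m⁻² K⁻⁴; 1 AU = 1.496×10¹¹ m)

d ≈ 0.549 AU

From T_eq⁴ = L(1−A)/(16πσd²): d = √[L(1−A)/(16πσT_eq⁴)].
d = √[8.80×10²⁵ × 0.54 / (16π × 5.67×10⁻⁸ × (223)⁴)] = 8.21×10¹⁰ m = 0.549 AU.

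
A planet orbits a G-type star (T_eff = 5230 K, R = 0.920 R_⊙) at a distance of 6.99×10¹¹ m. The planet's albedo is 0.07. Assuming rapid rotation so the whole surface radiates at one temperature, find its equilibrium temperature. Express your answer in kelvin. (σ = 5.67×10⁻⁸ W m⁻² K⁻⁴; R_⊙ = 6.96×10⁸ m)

R_⋆ = 0.920 × 6.96×10⁸ = 6.40×10⁸ m.
L = 4πR_⋆²σT_⋆⁴ = 4π(6.40×10⁸)² × 5.67×10⁻⁸ × (5230)⁴ = 2.19×10²⁶ W.
S = L/(4πd²) = 35.6 W m⁻².
Energy balance: absorbed = emitted ⇒ πR²·S(1−A) = 4πR²·σT_eq⁴, so T_eq⁴ = S(1−A)/(4σ).
T_eq = [35.6 × 0.93 / (4 × 5.67×10⁻⁸)]^(1/4) = (1.46×10⁸)^(1/4) = 110 K.

T_eq ≈ 110 K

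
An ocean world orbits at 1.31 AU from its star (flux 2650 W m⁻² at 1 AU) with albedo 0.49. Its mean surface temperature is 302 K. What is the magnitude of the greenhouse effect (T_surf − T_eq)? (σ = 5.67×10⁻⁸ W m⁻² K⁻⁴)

ΔT ≈ 59.3 K

S = 2650/1.31² = 1544 W m⁻².
T_eq = [S(1−A)/(4σ)]^(1/4) = [1544×0.51/(4×5.67×10⁻⁸)]^(1/4) = 242.7 K.
ΔT = T_surf − T_eq = 302 − 242.7.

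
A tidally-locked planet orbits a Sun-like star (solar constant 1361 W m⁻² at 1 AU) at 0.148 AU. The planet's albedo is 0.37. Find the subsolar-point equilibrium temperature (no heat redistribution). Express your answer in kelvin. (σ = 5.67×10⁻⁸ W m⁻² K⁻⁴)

Flux at 0.148 AU: S = 1361/0.148² = 6.21×10⁴ W m⁻².
At the subsolar point the surface absorbs S(1−A) and emits σT⁴ per unit area — no factor of 4, since only the local patch is in balance.
T = [6.21×10⁴ × 0.63 / 5.67×10⁻⁸]^(1/4) = (6.90×10¹¹)^(1/4) = 912 K.

T_ss ≈ 912 K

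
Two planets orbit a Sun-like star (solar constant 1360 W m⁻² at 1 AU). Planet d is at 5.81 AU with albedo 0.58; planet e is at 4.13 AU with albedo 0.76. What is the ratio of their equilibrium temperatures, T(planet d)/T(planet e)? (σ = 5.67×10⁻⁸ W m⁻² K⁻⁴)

T_eq = [S₀(1−A)/(4σd²)]^(1/4), so T ∝ (1−A)^(1/4) / √d.
T₁ = [1360×0.42/(4×5.67×10⁻⁸×5.81²)]^(1/4) = 92.94 K.
T₂ = [1360×0.24/(4×5.67×10⁻⁸×4.13²)]^(1/4) = 95.84 K.

T₁/T₂ ≈ 0.970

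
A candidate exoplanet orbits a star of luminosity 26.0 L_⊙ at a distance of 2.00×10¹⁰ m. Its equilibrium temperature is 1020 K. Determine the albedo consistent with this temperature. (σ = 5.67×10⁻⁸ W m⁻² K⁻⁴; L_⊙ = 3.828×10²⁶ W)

A ≈ 0.88

L = 26.0 × 3.828×10²⁶ = 9.95×10²⁷ W.
Flux: S = L/(4πd²) = 9.95×10²⁷/(4π×(2.00×10¹⁰)²) = 1.98×10⁶ W m⁻².
From T_eq⁴ = S(1−A)/(4σ): 1−A = 4σT_eq⁴/S.
1−A = 4 × 5.67×10⁻⁸ × (1020)⁴ / 1.98×10⁶ = 0.124.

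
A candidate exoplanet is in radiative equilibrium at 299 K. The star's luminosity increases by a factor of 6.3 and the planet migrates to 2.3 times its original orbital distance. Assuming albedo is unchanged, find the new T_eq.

T_eq ≈ 312 K

T_eq ∝ L^(1/4) · d^(−1/2).
T′ = 299 × 6.3^(1/4) / 2.3^(1/2) = 312 K.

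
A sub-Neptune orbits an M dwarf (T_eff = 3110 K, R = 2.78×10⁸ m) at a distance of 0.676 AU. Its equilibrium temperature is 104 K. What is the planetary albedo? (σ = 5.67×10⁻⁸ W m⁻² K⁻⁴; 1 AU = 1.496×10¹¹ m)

A ≈ 0.34

d = 0.676 AU = 1.01×10¹¹ m.
L = 4πR_⋆²σT_⋆⁴ = 4π(2.78×10⁸)² × 5.67×10⁻⁸ × (3110)⁴ = 5.15×10²⁴ W.
S = L/(4πd²) = 40.1 W m⁻².
From T_eq⁴ = S(1−A)/(4σ): 1−A = 4σT_eq⁴/S.
1−A = 4 × 5.67×10⁻⁸ × (104)⁴ / 40.1 = 0.662.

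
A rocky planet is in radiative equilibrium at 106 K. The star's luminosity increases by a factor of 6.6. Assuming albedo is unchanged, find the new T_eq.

T_eq ≈ 170 K

T_eq ∝ L^(1/4) · d^(−1/2).
T′ = 106 × 6.6^(1/4) = 170 K.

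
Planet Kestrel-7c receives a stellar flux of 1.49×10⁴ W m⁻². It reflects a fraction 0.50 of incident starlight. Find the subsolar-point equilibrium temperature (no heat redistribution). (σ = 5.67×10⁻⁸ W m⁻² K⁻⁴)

At the subsolar point the surface absorbs S(1−A) and emits σT⁴ per unit area — no factor of 4, since only the local patch is in balance.
T = [1.49×10⁴ × 0.50 / 5.67×10⁻⁸]^(1/4) = (1.31×10¹¹)^(1/4) = 602 K.

T_ss ≈ 602 K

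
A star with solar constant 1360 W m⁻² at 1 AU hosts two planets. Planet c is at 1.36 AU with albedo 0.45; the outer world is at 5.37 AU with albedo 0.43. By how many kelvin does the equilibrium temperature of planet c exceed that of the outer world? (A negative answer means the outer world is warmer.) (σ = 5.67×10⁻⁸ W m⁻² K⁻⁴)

ΔT ≈ 101.2 K

T_eq = [S₀(1−A)/(4σd²)]^(1/4), so T ∝ (1−A)^(1/4) / √d.
T₁ = [1360×0.55/(4×5.67×10⁻⁸×1.36²)]^(1/4) = 205.49 K.
T₂ = [1360×0.57/(4×5.67×10⁻⁸×5.37²)]^(1/4) = 104.34 K.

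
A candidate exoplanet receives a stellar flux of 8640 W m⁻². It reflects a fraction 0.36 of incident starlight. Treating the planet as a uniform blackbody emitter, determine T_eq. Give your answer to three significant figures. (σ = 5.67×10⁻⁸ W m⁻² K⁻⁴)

Energy balance: absorbed = emitted ⇒ πR²·S(1−A) = 4πR²·σT_eq⁴, so T_eq⁴ = S(1−A)/(4σ).
T_eq = [8640 × 0.64 / (4 × 5.67×10⁻⁸)]^(1/4) = (2.44×10¹⁰)^(1/4) = 395 K.

T_eq ≈ 395 K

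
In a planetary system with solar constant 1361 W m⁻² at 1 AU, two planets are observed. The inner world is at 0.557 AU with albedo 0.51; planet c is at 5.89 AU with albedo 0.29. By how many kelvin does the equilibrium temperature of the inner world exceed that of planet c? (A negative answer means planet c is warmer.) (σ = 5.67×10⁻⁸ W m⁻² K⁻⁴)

ΔT ≈ 206.7 K

T_eq = [S₀(1−A)/(4σd²)]^(1/4), so T ∝ (1−A)^(1/4) / √d.
T₁ = [1361×0.49/(4×5.67×10⁻⁸×0.557²)]^(1/4) = 312.01 K.
T₂ = [1361×0.71/(4×5.67×10⁻⁸×5.89²)]^(1/4) = 105.27 K.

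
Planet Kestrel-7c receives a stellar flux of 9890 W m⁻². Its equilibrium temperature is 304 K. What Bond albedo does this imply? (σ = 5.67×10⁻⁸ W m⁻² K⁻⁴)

From T_eq⁴ = S(1−A)/(4σ): 1−A = 4σT_eq⁴/S.
1−A = 4 × 5.67×10⁻⁸ × (304)⁴ / 9890 = 0.196.

A ≈ 0.80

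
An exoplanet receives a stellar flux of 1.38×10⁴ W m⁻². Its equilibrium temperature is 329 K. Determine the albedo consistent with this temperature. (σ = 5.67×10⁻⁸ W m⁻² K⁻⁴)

A ≈ 0.81

From T_eq⁴ = S(1−A)/(4σ): 1−A = 4σT_eq⁴/S.
1−A = 4 × 5.67×10⁻⁸ × (329)⁴ / 1.38×10⁴ = 0.193.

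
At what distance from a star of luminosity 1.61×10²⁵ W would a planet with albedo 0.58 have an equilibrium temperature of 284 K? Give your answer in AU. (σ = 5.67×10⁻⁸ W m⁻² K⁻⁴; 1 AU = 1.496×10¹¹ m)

From T_eq⁴ = L(1−A)/(16πσd²): d = √[L(1−A)/(16πσT_eq⁴)].
d = √[1.61×10²⁵ × 0.42 / (16π × 5.67×10⁻⁸ × (284)⁴)] = 1.91×10¹⁰ m = 0.128 AU.

d ≈ 0.128 AU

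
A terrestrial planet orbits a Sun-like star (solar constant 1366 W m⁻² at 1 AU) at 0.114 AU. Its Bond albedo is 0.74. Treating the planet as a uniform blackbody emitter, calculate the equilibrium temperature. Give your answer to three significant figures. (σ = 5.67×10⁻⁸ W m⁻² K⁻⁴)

T_eq ≈ 589 K

Flux at 0.114 AU: S = 1366/0.114² = 1.05×10⁵ W m⁻².
Energy balance: absorbed = emitted ⇒ πR²·S(1−A) = 4πR²·σT_eq⁴, so T_eq⁴ = S(1−A)/(4σ).
T_eq = [1.05×10⁵ × 0.26 / (4 × 5.67×10⁻⁸)]^(1/4) = (1.20×10¹¹)^(1/4) = 589 K.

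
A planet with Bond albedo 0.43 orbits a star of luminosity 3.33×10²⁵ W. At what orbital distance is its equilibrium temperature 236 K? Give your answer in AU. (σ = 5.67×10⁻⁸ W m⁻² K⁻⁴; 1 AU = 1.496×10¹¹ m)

From T_eq⁴ = L(1−A)/(16πσd²): d = √[L(1−A)/(16πσT_eq⁴)].
d = √[3.33×10²⁵ × 0.57 / (16π × 5.67×10⁻⁸ × (236)⁴)] = 4.63×10¹⁰ m = 0.310 AU.

d ≈ 0.310 AU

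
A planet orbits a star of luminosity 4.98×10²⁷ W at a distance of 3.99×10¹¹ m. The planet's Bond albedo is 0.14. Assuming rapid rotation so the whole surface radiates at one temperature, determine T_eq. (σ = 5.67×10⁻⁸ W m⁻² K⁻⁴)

T_eq ≈ 312 K

Flux: S = L/(4πd²) = 4.98×10²⁷/(4π×(3.99×10¹¹)²) = 2490 W m⁻².
Energy balance: absorbed = emitted ⇒ πR²·S(1−A) = 4πR²·σT_eq⁴, so T_eq⁴ = S(1−A)/(4σ).
T_eq = [2490 × 0.86 / (4 × 5.67×10⁻⁸)]^(1/4) = (9.44×10⁹)^(1/4) = 312 K.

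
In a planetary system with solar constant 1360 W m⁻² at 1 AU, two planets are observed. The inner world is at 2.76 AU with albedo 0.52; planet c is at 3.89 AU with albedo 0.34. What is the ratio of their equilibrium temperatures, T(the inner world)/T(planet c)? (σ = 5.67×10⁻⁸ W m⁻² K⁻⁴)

T₁/T₂ ≈ 1.096

T_eq = [S₀(1−A)/(4σd²)]^(1/4), so T ∝ (1−A)^(1/4) / √d.
T₁ = [1360×0.48/(4×5.67×10⁻⁸×2.76²)]^(1/4) = 139.42 K.
T₂ = [1360×0.66/(4×5.67×10⁻⁸×3.89²)]^(1/4) = 127.17 K.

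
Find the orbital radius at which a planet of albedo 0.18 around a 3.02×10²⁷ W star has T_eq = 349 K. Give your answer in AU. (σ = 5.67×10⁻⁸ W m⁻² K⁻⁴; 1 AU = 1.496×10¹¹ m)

d ≈ 1.62 AU

From T_eq⁴ = L(1−A)/(16πσd²): d = √[L(1−A)/(16πσT_eq⁴)].
d = √[3.02×10²⁷ × 0.82 / (16π × 5.67×10⁻⁸ × (349)⁴)] = 2.42×10¹¹ m = 1.62 AU.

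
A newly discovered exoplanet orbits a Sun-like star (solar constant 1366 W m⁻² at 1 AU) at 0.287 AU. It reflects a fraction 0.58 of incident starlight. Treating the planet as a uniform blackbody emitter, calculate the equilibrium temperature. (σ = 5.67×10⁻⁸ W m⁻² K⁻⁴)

T_eq ≈ 419 K

Flux at 0.287 AU: S = 1366/0.287² = 1.66×10⁴ W m⁻².
Energy balance: absorbed = emitted ⇒ πR²·S(1−A) = 4πR²·σT_eq⁴, so T_eq⁴ = S(1−A)/(4σ).
T_eq = [1.66×10⁴ × 0.42 / (4 × 5.67×10⁻⁸)]^(1/4) = (3.07×10¹⁰)^(1/4) = 419 K.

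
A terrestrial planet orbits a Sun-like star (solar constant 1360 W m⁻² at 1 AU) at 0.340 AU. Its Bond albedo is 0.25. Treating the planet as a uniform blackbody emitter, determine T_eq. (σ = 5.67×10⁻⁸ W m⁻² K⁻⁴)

Flux at 0.340 AU: S = 1360/0.340² = 1.18×10⁴ W m⁻².
Energy balance: absorbed = emitted ⇒ πR²·S(1−A) = 4πR²·σT_eq⁴, so T_eq⁴ = S(1−A)/(4σ).
T_eq = [1.18×10⁴ × 0.75 / (4 × 5.67×10⁻⁸)]^(1/4) = (3.89×10¹⁰)^(1/4) = 444 K.

T_eq ≈ 444 K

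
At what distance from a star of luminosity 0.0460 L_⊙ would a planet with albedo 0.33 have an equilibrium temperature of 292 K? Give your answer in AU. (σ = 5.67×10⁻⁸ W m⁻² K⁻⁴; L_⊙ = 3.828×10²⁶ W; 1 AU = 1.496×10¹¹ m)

d ≈ 0.160 AU

L = 0.0460 × 3.828×10²⁶ = 1.76×10²⁵ W.
From T_eq⁴ = L(1−A)/(16πσd²): d = √[L(1−A)/(16πσT_eq⁴)].
d = √[1.76×10²⁵ × 0.67 / (16π × 5.67×10⁻⁸ × (292)⁴)] = 2.39×10¹⁰ m = 0.160 AU.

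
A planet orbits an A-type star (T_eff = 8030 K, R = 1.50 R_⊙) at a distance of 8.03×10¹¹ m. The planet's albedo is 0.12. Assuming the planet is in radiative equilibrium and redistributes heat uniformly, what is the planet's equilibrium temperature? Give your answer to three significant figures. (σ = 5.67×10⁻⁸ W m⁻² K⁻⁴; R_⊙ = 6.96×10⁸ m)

R_⋆ = 1.50 × 6.96×10⁸ = 1.04×10⁹ m.
L = 4πR_⋆²σT_⋆⁴ = 4π(1.04×10⁹)² × 5.67×10⁻⁸ × (8030)⁴ = 3.23×10²⁷ W.
S = L/(4πd²) = 398 W m⁻².
Energy balance: absorbed = emitted ⇒ πR²·S(1−A) = 4πR²·σT_eq⁴, so T_eq⁴ = S(1−A)/(4σ).
T_eq = [398 × 0.88 / (4 × 5.67×10⁻⁸)]^(1/4) = (1.55×10⁹)^(1/4) = 198 K.

T_eq ≈ 198 K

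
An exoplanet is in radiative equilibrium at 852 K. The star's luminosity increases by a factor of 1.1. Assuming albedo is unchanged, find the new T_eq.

T_eq ≈ 873 K

T_eq ∝ L^(1/4) · d^(−1/2).
T′ = 852 × 1.1^(1/4) = 873 K.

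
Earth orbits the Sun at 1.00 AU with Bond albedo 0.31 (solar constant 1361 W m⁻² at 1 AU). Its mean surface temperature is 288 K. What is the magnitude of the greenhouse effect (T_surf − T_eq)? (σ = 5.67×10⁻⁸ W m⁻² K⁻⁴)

S = 1361/1.00² = 1361 W m⁻².
T_eq = [S(1−A)/(4σ)]^(1/4) = [1361×0.69/(4×5.67×10⁻⁸)]^(1/4) = 253.7 K.
ΔT = T_surf − T_eq = 288 − 253.7.

ΔT ≈ 34.3 K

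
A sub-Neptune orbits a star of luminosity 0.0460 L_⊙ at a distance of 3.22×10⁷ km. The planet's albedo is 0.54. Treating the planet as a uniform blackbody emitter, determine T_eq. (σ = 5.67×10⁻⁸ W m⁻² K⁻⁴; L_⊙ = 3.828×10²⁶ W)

d = 3.22×10⁷ km = 3.22×10¹⁰ m.
L = 0.0460 × 3.828×10²⁶ = 1.76×10²⁵ W.
Flux: S = L/(4πd²) = 1.76×10²⁵/(4π×(3.22×10¹⁰)²) = 1350 W m⁻².
Energy balance: absorbed = emitted ⇒ πR²·S(1−A) = 4πR²·σT_eq⁴, so T_eq⁴ = S(1−A)/(4σ).
T_eq = [1350 × 0.46 / (4 × 5.67×10⁻⁸)]^(1/4) = (2.74×10⁹)^(1/4) = 229 K.

T_eq ≈ 229 K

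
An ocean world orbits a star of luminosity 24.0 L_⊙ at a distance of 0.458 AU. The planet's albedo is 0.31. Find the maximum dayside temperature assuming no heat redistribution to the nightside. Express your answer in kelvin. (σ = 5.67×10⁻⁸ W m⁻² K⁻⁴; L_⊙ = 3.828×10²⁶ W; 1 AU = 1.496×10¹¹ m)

d = 0.458 AU = 6.85×10¹⁰ m.
L = 24.0 × 3.828×10²⁶ = 9.19×10²⁷ W.
Flux: S = L/(4πd²) = 9.19×10²⁷/(4π×(6.85×10¹⁰)²) = 1.56×10⁵ W m⁻².
With no redistribution each surface element balances locally: S(1−A) = σT⁴.
T = [1.56×10⁵ × 0.69 / 5.67×10⁻⁸]^(1/4) = (1.90×10¹²)^(1/4) = 1170 K.

T_ss ≈ 1170 K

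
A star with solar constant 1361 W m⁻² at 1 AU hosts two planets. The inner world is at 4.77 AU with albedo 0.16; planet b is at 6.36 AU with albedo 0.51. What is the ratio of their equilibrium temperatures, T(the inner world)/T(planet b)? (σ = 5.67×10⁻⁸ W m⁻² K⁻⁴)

T_eq = [S₀(1−A)/(4σd²)]^(1/4), so T ∝ (1−A)^(1/4) / √d.
T₁ = [1361×0.84/(4×5.67×10⁻⁸×4.77²)]^(1/4) = 122.00 K.
T₂ = [1361×0.49/(4×5.67×10⁻⁸×6.36²)]^(1/4) = 92.34 K.

T₁/T₂ ≈ 1.321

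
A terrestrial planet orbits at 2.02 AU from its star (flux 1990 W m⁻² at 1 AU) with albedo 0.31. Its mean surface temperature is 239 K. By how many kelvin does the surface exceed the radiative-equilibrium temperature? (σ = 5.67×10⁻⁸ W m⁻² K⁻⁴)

S = 1990/2.02² = 487.7 W m⁻².
T_eq = [S(1−A)/(4σ)]^(1/4) = [487.7×0.69/(4×5.67×10⁻⁸)]^(1/4) = 196.3 K.
ΔT = T_surf − T_eq = 239 − 196.3.

ΔT ≈ 42.7 K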